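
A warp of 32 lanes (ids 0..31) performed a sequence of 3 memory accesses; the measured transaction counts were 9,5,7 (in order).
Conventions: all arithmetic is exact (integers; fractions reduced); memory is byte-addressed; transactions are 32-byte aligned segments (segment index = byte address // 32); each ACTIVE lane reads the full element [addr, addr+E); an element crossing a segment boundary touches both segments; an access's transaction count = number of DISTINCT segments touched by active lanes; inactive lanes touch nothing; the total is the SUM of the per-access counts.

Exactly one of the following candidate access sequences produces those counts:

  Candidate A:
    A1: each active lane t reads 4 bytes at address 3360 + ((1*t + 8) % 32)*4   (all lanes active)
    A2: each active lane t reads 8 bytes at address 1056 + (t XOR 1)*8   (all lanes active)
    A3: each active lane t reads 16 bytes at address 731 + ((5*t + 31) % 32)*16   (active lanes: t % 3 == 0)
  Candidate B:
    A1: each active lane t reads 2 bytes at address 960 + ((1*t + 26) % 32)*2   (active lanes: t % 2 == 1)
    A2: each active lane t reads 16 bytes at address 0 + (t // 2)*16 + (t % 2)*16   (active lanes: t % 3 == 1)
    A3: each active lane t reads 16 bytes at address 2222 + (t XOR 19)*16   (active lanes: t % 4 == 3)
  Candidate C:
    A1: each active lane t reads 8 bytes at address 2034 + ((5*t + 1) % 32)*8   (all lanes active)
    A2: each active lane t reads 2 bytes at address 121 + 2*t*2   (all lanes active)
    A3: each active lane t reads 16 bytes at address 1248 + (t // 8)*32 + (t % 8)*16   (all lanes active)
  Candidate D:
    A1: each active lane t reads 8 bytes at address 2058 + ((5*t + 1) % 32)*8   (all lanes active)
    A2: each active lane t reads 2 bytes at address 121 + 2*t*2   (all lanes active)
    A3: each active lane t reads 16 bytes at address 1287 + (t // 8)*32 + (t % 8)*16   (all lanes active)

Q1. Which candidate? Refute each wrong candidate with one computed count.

A: A1 gives 4 transactions, not 9
B: A1 gives 2 transactions, not 9
D: A3 gives 8 transactions, not 7
C: all counts match (9,5,7)

Answer: C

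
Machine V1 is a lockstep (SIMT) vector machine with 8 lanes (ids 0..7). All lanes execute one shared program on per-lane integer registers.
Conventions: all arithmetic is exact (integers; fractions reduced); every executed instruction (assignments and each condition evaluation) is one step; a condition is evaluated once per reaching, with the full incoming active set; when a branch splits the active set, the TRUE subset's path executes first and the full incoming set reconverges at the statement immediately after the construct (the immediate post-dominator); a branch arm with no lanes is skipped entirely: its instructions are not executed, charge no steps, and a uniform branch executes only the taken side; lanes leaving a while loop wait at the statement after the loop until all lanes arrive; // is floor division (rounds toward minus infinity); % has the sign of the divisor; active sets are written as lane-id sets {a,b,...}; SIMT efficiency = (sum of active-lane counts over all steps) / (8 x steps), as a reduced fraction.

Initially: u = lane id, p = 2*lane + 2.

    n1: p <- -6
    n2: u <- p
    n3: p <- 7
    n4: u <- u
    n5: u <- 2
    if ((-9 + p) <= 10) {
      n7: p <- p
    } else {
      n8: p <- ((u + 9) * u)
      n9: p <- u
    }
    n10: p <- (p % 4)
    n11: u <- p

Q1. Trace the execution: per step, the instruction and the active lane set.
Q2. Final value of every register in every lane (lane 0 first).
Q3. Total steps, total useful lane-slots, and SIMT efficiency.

step 0: p <- -6                      {0,1,2,3,4,5,6,7}
step 1: u <- p                       {0,1,2,3,4,5,6,7}
step 2: p <- 7                       {0,1,2,3,4,5,6,7}
step 3: u <- u                       {0,1,2,3,4,5,6,7}
step 4: u <- 2                       {0,1,2,3,4,5,6,7}
step 5: eval ((-9 + p) <= 10)        {0,1,2,3,4,5,6,7}
step 6: p <- p                       {0,1,2,3,4,5,6,7}
step 7: p <- (p % 4)                 {0,1,2,3,4,5,6,7}
step 8: u <- p                       {0,1,2,3,4,5,6,7}

Answer: 9 steps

u: 3,3,3,3,3,3,3,3
p: 3,3,3,3,3,3,3,3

steps = 9; useful = 72; efficiency = 72/72 = 1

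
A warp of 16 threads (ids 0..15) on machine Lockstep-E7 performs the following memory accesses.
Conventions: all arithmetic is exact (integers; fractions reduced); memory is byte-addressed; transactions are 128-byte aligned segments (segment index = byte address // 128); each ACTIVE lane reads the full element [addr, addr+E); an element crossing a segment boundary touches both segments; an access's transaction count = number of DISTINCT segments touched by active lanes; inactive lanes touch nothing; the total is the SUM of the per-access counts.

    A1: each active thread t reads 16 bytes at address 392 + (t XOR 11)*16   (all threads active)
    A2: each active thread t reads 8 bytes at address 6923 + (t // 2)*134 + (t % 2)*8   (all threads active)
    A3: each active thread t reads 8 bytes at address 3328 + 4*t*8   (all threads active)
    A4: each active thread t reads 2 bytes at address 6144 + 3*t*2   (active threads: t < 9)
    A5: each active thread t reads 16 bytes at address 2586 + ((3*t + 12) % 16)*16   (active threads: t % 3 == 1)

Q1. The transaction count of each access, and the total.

A1: 3 transactions
A2: 8 transactions
A3: 4 transactions
A4: 1 transaction
A5: 3 transactions

Answer: 3,8,4,1,3; total 19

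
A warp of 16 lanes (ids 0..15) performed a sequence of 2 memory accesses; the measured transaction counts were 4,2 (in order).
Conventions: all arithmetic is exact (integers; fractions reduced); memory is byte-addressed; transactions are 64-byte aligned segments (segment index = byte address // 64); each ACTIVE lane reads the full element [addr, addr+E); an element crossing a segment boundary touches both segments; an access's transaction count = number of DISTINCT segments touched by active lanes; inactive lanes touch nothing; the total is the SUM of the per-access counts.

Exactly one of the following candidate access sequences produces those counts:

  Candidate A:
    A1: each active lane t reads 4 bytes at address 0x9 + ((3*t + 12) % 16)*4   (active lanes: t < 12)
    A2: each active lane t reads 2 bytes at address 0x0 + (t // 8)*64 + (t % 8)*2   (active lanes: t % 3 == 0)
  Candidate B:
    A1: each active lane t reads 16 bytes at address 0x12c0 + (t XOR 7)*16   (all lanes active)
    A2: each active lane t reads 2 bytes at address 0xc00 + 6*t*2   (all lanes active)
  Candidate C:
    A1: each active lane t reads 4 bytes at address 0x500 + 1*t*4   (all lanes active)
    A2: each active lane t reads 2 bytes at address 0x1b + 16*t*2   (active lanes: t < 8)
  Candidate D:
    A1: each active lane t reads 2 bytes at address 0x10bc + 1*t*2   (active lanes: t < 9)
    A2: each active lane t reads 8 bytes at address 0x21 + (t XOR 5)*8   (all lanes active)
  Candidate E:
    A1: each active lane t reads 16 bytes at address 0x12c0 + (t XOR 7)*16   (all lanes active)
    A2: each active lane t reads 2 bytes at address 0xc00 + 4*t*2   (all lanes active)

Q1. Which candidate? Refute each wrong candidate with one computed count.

A: A1 gives 2 transactions, not 4
B: A2 gives 3 transactions, not 2
C: A1 gives 1 transaction, not 4
D: A1 gives 2 transactions, not 4
E: all counts match (4,2)

Answer: E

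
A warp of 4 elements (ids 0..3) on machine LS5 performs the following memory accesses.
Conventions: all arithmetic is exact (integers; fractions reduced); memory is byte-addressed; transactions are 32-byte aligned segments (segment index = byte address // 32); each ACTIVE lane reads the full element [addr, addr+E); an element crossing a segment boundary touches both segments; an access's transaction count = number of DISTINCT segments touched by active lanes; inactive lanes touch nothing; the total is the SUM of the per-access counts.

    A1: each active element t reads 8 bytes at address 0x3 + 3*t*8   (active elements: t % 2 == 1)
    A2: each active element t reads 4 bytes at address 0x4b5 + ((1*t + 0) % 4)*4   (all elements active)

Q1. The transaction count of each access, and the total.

A1: 3 transactions
A2: 2 transactions

Answer: 3,2; total 5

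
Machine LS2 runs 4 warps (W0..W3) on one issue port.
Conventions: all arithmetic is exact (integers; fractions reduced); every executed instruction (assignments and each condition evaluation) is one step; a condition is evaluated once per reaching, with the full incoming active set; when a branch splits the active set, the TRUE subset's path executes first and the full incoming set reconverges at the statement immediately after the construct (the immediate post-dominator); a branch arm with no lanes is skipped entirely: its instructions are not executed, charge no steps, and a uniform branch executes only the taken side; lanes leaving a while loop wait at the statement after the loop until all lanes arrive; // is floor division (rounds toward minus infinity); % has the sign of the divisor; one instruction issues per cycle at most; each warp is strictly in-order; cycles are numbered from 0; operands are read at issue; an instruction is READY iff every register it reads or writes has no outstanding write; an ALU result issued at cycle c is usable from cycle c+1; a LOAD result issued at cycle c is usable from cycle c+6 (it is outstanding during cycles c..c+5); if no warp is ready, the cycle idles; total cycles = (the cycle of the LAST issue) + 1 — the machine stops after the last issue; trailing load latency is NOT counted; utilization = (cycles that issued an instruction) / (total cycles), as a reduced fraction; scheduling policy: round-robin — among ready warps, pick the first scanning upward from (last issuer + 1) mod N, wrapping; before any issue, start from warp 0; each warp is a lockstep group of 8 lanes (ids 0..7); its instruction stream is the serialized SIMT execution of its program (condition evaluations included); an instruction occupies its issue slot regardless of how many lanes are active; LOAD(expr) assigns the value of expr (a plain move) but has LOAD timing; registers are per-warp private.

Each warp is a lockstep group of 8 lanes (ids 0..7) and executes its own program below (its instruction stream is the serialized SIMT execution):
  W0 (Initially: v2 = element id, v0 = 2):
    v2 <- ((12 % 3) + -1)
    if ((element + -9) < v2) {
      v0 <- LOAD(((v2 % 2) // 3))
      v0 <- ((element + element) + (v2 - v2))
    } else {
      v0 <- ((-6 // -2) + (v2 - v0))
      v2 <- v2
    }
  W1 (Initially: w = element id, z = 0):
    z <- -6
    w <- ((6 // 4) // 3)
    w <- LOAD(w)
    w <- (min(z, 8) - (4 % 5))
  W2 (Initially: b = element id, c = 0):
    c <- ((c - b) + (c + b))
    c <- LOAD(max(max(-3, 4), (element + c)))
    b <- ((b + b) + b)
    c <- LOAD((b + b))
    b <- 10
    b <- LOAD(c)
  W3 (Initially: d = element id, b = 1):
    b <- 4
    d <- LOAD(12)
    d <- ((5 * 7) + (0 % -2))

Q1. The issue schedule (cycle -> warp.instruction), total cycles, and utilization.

cycle 0: W0.I0
cycle 1: W1.I0
cycle 2: W2.I0
cycle 3: W3.I0
cycle 4: W0.I1
cycle 5: W1.I1
cycle 6: W2.I1
cycle 7: W3.I1
cycle 8: W0.I2
cycle 9: W1.I2
cycle 10: W2.I2
cycle 11: idle
cycle 12: W2.I3
cycle 13: W3.I2
cycle 14: W0.I3
cycle 15: W1.I3
cycle 16: W2.I4
cycle 17: idle
cycle 18: W2.I5

Answer: 19 cycles, utilization 17/19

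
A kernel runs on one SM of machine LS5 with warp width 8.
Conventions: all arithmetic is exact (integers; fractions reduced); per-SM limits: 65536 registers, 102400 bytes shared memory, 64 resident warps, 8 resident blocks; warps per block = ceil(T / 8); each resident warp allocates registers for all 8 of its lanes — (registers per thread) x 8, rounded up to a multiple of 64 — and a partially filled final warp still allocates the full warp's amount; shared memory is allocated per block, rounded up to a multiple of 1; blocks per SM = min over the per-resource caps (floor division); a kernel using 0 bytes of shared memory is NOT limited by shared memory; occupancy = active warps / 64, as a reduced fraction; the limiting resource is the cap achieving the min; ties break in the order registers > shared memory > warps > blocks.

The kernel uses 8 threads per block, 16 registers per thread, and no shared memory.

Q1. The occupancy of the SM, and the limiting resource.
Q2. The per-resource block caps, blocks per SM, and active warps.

Answer: occupancy 1/8, limited by blocks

registers: 512 blocks
shared memory: no limit (kernel uses none)
warps: 64 blocks
blocks: 8 blocks

Answer: 8 blocks, 8 active warps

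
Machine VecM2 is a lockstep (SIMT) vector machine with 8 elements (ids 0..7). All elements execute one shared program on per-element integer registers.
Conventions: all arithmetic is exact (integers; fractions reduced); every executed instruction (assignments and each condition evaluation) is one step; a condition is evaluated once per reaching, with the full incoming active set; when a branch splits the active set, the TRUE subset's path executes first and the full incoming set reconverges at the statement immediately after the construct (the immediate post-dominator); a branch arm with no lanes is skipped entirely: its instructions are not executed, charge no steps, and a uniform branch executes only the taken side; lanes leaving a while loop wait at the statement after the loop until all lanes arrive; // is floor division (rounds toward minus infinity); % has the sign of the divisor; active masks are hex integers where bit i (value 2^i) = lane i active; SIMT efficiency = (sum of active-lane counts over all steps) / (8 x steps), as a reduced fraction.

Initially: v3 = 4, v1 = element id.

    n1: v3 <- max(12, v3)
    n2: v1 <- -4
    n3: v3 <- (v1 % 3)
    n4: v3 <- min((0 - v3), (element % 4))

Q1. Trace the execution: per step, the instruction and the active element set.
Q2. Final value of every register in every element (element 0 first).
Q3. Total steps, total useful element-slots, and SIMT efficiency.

step 0: v3 <- max(12, v3)            0xff
step 1: v1 <- -4                     0xff
step 2: v3 <- (v1 % 3)               0xff
step 3: v3 <- min((0 - v3), (element % 4)) 0xff

Answer: 4 steps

v3: -2,-2,-2,-2,-2,-2,-2,-2
v1: -4,-4,-4,-4,-4,-4,-4,-4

steps = 4; useful = 32; efficiency = 32/32 = 1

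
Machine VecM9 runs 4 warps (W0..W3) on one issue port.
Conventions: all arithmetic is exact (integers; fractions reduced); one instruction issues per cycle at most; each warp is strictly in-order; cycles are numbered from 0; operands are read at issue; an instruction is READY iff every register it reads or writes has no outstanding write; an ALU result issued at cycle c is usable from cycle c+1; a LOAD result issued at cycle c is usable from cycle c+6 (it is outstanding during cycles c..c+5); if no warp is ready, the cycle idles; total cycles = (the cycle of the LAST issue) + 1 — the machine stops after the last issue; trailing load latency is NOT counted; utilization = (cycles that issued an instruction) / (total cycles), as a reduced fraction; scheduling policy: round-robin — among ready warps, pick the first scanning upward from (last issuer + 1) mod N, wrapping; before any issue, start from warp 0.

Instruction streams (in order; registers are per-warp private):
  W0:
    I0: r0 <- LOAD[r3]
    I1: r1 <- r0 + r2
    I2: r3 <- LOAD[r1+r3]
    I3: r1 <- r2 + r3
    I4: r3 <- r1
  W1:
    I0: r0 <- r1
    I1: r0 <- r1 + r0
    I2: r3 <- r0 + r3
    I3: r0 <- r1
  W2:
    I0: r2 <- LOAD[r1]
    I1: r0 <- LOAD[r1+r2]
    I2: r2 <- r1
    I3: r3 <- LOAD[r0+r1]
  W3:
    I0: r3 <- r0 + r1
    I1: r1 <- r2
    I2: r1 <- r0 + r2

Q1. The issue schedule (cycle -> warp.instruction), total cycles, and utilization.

cycle 0: W0.I0
cycle 1: W1.I0
cycle 2: W2.I0
cycle 3: W3.I0
cycle 4: W1.I1
cycle 5: W3.I1
cycle 6: W0.I1
cycle 7: W1.I2
cycle 8: W2.I1
cycle 9: W3.I2
cycle 10: W0.I2
cycle 11: W1.I3
cycle 12: W2.I2
cycle 13: idle
cycle 14: W2.I3
cycle 15: idle
cycle 16: W0.I3
cycle 17: W0.I4

Answer: 18 cycles, utilization 8/9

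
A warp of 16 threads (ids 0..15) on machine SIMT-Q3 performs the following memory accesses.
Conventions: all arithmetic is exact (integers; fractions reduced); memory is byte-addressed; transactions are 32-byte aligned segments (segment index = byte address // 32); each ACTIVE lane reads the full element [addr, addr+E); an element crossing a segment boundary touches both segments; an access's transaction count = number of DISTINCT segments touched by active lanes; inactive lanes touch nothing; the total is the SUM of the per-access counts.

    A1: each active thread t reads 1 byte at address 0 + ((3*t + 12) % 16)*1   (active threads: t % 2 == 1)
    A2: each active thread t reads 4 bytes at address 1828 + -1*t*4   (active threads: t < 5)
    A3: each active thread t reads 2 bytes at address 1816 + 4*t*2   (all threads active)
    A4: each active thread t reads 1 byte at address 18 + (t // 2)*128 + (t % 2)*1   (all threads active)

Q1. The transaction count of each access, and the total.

A1: 1 transaction
A2: 2 transactions
A3: 5 transactions
A4: 8 transactions

Answer: 1,2,5,8; total 16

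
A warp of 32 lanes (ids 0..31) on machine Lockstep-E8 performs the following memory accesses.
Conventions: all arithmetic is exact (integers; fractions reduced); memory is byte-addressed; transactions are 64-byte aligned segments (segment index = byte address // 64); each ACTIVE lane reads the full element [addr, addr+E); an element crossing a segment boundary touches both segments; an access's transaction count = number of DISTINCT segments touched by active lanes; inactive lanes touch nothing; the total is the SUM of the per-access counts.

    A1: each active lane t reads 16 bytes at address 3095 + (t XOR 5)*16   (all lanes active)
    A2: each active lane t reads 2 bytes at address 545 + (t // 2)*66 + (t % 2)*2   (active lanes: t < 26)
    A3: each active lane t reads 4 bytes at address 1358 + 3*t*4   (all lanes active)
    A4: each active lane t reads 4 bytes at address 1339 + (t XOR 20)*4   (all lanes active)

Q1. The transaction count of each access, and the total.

A1: 9 transactions
A2: 13 transactions
A3: 7 transactions
A4: 3 transactions

Answer: 9,13,7,3; total 32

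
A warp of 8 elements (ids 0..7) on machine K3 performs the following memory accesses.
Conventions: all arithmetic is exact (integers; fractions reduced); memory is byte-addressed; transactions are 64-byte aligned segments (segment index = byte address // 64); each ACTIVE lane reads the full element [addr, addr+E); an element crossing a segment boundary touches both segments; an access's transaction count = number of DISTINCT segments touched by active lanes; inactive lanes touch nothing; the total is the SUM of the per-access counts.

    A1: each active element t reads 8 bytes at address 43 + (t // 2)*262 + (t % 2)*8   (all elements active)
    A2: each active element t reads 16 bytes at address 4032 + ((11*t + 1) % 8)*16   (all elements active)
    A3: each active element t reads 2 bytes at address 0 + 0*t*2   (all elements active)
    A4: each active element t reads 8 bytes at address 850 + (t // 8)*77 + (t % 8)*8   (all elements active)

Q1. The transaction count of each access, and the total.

A1: 7 transactions
A2: 2 transactions
A3: 1 transaction
A4: 2 transactions

Answer: 7,2,1,2; total 12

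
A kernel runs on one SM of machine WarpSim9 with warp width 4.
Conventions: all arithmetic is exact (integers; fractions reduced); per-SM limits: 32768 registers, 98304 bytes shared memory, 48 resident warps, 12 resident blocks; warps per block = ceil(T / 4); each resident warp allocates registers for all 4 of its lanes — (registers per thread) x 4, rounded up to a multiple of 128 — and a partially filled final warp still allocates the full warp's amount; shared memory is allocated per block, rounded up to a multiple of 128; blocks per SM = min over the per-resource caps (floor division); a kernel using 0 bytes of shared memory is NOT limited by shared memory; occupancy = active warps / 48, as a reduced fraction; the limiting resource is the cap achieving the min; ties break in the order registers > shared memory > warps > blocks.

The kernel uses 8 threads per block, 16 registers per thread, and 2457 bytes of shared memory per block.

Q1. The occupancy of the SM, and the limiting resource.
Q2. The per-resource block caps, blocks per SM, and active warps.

Answer: occupancy 1/2, limited by blocks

registers: 128 blocks
shared memory: 38 blocks
warps: 24 blocks
blocks: 12 blocks

Answer: 12 blocks, 24 active warps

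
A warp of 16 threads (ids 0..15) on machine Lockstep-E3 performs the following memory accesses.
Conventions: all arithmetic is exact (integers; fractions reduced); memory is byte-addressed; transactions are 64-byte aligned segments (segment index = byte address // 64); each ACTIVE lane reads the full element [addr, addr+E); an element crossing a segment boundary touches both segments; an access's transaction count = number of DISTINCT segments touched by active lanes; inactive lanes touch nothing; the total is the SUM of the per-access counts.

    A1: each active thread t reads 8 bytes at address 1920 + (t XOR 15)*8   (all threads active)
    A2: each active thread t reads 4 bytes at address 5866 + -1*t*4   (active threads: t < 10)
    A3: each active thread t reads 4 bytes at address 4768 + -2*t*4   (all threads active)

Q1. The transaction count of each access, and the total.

A1: 2 transactions
A2: 1 transaction
A3: 3 transactions

Answer: 2,1,3; total 6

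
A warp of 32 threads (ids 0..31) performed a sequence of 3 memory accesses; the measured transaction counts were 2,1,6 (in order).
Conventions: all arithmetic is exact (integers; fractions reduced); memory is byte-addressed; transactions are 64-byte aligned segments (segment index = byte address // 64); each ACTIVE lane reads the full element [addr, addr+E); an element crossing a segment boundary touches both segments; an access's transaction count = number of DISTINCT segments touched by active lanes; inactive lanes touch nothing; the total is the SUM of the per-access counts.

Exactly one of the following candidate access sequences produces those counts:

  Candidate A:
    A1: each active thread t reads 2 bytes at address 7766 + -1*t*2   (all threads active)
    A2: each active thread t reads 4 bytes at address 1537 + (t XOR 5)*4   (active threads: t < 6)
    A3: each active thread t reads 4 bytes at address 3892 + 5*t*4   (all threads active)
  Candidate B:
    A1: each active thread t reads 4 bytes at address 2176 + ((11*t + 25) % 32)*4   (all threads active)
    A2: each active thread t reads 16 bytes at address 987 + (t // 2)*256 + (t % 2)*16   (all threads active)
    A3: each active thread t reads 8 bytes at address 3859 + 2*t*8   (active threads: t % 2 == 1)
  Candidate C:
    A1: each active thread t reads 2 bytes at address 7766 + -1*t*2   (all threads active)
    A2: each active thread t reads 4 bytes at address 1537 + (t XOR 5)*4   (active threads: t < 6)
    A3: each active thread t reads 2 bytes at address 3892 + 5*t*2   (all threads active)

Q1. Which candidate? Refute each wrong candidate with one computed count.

A: A3 gives 11 transactions, not 6
B: A2 gives 16 transactions, not 1
C: all counts match (2,1,6)

Answer: C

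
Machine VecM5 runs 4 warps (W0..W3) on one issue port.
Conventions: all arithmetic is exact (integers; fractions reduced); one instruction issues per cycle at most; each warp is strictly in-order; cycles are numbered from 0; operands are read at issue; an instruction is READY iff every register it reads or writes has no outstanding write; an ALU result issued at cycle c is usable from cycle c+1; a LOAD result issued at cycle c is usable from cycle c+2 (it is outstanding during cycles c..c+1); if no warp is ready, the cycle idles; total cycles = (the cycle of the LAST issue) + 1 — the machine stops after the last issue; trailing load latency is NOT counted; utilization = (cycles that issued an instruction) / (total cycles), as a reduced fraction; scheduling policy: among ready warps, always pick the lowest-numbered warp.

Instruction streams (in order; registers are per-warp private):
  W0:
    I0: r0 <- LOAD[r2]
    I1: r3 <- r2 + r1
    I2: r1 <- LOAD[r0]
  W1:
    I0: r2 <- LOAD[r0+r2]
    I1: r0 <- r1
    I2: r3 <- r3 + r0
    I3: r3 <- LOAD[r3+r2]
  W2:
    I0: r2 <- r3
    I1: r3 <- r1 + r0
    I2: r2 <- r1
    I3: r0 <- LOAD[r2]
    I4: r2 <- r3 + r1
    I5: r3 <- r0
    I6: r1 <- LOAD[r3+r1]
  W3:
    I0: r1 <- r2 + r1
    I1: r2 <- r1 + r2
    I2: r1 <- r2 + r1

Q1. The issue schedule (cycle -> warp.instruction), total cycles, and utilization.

cycle 0: W0.I0
cycle 1: W0.I1
cycle 2: W0.I2
cycle 3: W1.I0
cycle 4: W1.I1
cycle 5: W1.I2
cycle 6: W1.I3
cycle 7: W2.I0
cycle 8: W2.I1
cycle 9: W2.I2
cycle 10: W2.I3
cycle 11: W2.I4
cycle 12: W2.I5
cycle 13: W2.I6
cycle 14: W3.I0
cycle 15: W3.I1
cycle 16: W3.I2

Answer: 17 cycles, utilization 1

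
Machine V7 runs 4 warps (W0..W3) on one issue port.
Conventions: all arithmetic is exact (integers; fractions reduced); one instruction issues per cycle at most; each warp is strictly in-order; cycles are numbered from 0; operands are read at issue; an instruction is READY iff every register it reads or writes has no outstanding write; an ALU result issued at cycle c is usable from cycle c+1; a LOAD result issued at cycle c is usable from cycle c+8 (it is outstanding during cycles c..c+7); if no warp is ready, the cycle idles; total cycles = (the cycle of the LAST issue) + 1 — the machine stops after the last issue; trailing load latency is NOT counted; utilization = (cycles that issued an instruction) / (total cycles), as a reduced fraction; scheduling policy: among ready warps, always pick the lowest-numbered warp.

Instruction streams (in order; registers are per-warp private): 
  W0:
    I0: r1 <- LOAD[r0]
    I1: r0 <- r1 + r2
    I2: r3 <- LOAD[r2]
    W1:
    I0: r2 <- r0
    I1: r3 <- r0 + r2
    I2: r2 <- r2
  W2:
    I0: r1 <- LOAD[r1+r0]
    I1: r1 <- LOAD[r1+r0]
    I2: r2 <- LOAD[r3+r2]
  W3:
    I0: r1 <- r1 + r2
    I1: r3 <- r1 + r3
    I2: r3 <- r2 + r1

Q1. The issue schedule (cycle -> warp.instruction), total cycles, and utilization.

cycle 0: W0.I0
cycle 1: W1.I0
cycle 2: W1.I1
cycle 3: W1.I2
cycle 4: W2.I0
cycle 5: W3.I0
cycle 6: W3.I1
cycle 7: W3.I2
cycle 8: W0.I1
cycle 9: W0.I2
cycle 10: idle
cycle 11: idle
cycle 12: W2.I1
cycle 13: W2.I2

Answer: 14 cycles, utilization 6/7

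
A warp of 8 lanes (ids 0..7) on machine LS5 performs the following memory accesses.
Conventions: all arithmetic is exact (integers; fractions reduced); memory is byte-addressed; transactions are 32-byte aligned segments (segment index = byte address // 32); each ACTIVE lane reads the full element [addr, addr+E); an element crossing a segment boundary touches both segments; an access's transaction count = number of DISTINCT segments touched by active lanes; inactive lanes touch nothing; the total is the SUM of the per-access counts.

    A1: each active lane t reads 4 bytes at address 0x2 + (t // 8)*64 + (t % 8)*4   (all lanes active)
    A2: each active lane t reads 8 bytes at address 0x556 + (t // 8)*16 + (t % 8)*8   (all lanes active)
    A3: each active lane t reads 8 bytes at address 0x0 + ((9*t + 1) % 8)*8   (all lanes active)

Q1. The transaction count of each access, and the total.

A1: 2 transactions
A2: 3 transactions
A3: 2 transactions

Answer: 2,3,2; total 7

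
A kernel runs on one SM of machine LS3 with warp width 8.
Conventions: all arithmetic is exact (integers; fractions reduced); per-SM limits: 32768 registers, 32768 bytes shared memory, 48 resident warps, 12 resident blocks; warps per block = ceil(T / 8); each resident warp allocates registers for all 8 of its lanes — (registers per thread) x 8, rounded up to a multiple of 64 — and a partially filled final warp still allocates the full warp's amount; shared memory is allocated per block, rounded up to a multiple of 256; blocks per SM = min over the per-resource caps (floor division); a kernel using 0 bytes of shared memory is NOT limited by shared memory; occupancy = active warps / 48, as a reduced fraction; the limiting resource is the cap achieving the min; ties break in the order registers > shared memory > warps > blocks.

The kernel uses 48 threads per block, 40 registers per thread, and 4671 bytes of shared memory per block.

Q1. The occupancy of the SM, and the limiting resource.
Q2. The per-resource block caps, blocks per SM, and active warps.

Answer: occupancy 3/4, limited by shared memory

registers: 17 blocks
shared memory: 6 blocks
warps: 8 blocks
blocks: 12 blocks

Answer: 6 blocks, 36 active warps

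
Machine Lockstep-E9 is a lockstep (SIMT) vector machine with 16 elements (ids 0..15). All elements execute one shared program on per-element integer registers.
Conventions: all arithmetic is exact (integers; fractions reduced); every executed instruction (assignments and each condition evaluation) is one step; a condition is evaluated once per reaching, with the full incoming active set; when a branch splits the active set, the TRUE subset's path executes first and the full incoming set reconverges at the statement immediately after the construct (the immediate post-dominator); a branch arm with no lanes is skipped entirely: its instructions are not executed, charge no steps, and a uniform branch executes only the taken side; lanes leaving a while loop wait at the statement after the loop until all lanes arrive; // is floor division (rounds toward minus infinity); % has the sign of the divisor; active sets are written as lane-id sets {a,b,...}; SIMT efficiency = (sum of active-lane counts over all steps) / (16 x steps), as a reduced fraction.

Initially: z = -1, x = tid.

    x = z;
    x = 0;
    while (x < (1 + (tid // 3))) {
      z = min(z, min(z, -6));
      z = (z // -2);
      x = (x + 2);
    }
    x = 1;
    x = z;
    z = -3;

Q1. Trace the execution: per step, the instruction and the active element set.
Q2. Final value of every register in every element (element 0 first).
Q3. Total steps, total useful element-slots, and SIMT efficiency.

step 0: x <- z                       {0,1,2,3,4,5,6,7,8,9,10,11,12,13,14,15}
step 1: x <- 0                       {0,1,2,3,4,5,6,7,8,9,10,11,12,13,14,15}
step 2: eval (x < (1 + (tid // 3)))  {0,1,2,3,4,5,6,7,8,9,10,11,12,13,14,15}
step 3: z <- min(z, min(z, -6))      {0,1,2,3,4,5,6,7,8,9,10,11,12,13,14,15}
step 4: z <- (z // -2)               {0,1,2,3,4,5,6,7,8,9,10,11,12,13,14,15}
step 5: x <- (x + 2)                 {0,1,2,3,4,5,6,7,8,9,10,11,12,13,14,15}
step 6: eval (x < (1 + (tid // 3)))  {0,1,2,3,4,5,6,7,8,9,10,11,12,13,14,15}
step 7: z <- min(z, min(z, -6))      {6,7,8,9,10,11,12,13,14,15}
step 8: z <- (z // -2)               {6,7,8,9,10,11,12,13,14,15}
step 9: x <- (x + 2)                 {6,7,8,9,10,11,12,13,14,15}
step 10: eval (x < (1 + (tid // 3)))  {6,7,8,9,10,11,12,13,14,15}
step 11: z <- min(z, min(z, -6))      {12,13,14,15}
step 12: z <- (z // -2)               {12,13,14,15}
step 13: x <- (x + 2)                 {12,13,14,15}
step 14: eval (x < (1 + (tid // 3)))  {12,13,14,15}
step 15: x <- 1                       {0,1,2,3,4,5,6,7,8,9,10,11,12,13,14,15}
step 16: x <- z                       {0,1,2,3,4,5,6,7,8,9,10,11,12,13,14,15}
step 17: z <- -3                      {0,1,2,3,4,5,6,7,8,9,10,11,12,13,14,15}

Answer: 18 steps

z: -3,-3,-3,-3,-3,-3,-3,-3,-3,-3,-3,-3,-3,-3,-3,-3
x: 3,3,3,3,3,3,3,3,3,3,3,3,3,3,3,3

steps = 18; useful = 216; efficiency = 216/288 = 3/4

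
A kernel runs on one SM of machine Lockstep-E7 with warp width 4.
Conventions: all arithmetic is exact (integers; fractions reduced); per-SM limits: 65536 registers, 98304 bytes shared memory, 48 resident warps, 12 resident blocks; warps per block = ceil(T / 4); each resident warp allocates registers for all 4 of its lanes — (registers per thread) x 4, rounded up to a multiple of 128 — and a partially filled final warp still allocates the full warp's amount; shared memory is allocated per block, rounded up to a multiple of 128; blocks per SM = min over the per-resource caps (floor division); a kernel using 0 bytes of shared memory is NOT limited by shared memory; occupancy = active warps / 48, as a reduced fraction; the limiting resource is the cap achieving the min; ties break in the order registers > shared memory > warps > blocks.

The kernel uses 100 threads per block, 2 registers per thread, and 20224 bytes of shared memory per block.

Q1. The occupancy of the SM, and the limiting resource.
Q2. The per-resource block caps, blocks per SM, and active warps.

Answer: occupancy 25/48, limited by warps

registers: 20 blocks
shared memory: 4 blocks
warps: 1 block
blocks: 12 blocks

Answer: 1 block, 25 active warps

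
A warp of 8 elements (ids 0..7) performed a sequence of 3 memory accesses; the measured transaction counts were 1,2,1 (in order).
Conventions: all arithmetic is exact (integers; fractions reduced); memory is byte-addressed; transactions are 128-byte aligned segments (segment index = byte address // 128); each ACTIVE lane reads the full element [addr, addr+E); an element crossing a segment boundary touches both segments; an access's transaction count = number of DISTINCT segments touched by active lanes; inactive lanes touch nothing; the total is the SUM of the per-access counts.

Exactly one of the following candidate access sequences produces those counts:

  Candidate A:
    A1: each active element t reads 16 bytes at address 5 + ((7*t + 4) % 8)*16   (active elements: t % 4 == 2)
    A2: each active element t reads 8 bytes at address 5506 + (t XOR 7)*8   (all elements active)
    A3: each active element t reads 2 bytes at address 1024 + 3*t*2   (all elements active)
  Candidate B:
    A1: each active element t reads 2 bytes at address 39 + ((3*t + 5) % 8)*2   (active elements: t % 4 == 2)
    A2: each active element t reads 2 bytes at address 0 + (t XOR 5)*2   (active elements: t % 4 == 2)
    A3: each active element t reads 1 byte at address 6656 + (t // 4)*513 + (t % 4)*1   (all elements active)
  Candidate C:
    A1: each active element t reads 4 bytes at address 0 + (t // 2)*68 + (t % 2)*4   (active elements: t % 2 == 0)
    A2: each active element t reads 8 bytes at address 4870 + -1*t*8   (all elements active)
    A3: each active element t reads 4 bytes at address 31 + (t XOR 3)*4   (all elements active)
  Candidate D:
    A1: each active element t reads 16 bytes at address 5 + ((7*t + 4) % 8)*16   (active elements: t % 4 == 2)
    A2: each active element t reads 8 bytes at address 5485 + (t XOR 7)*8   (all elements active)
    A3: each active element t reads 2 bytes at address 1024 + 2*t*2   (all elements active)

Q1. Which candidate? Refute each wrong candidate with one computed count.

A: A2 gives 1 transaction, not 2
B: A2 gives 1 transaction, not 2
C: A1 gives 2 transactions, not 1
D: all counts match (1,2,1)

Answer: D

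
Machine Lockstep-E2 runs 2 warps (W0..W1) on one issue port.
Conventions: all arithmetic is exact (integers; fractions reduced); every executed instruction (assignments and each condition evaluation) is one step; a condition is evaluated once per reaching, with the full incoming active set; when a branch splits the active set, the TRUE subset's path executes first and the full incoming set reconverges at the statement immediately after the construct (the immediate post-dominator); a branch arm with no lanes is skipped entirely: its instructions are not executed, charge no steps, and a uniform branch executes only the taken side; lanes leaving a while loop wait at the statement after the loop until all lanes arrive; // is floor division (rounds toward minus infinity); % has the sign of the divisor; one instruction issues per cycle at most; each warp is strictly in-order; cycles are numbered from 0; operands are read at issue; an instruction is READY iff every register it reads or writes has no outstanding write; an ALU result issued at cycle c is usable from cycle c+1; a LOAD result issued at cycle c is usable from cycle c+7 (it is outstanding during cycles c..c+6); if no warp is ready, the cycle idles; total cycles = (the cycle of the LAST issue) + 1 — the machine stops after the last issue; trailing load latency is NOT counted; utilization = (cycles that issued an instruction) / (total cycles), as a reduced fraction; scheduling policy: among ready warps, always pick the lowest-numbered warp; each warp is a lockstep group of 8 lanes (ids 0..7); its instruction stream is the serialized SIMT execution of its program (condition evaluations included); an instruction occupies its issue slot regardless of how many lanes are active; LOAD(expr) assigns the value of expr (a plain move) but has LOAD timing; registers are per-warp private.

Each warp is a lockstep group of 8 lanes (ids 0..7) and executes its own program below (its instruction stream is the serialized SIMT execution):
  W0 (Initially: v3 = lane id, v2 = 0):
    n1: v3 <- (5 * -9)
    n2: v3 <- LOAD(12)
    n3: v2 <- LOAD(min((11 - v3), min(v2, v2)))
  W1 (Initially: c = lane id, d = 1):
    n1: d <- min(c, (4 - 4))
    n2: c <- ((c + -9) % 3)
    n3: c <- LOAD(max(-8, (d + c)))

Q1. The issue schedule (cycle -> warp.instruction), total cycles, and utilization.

cycle 0: W0.I0
cycle 1: W0.I1
cycle 2: W1.I0
cycle 3: W1.I1
cycle 4: W1.I2
cycle 5: idle
cycle 6: idle
cycle 7: idle
cycle 8: W0.I2

Answer: 9 cycles, utilization 2/3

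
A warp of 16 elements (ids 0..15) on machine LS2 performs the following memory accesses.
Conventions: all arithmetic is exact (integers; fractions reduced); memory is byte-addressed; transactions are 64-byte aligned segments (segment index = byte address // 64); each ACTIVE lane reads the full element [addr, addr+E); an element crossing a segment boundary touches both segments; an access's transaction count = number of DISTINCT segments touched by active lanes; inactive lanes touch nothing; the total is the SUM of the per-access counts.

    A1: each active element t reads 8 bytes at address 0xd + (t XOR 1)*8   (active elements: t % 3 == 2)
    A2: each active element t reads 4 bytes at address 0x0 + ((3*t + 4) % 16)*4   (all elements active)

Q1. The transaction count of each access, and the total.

A1: 3 transactions
A2: 1 transaction

Answer: 3,1; total 4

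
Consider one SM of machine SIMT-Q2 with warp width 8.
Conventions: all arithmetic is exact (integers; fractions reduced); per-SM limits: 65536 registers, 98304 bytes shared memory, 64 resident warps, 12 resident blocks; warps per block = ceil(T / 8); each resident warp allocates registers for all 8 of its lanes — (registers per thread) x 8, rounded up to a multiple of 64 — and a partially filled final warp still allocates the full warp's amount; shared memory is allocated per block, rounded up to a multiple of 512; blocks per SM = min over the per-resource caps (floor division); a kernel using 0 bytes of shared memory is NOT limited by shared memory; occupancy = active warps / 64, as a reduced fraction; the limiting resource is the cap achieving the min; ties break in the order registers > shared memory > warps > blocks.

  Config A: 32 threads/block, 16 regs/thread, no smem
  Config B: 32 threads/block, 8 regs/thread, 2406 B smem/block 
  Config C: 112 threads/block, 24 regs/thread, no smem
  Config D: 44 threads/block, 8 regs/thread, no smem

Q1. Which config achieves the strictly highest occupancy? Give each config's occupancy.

occupancies: A 3/4, B 3/4, C 7/8, D 15/16

Answer: D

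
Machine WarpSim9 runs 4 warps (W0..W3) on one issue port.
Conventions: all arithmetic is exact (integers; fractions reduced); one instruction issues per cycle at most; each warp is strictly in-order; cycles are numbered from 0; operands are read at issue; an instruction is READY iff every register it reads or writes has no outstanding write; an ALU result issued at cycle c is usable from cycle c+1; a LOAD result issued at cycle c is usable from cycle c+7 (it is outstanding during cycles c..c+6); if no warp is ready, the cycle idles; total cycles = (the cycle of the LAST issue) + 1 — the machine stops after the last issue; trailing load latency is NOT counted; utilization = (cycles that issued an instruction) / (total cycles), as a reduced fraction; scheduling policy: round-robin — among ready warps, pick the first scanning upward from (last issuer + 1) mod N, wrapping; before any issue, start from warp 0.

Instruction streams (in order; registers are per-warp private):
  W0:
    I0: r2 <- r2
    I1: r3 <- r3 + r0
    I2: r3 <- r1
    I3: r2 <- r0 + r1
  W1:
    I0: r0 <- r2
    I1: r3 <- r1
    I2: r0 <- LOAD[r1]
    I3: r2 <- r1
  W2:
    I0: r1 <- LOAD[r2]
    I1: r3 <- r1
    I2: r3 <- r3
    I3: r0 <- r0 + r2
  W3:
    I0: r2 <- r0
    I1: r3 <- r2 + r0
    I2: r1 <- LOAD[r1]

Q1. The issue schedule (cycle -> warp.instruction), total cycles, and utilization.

cycle 0: W0.I0
cycle 1: W1.I0
cycle 2: W2.I0
cycle 3: W3.I0
cycle 4: W0.I1
cycle 5: W1.I1
cycle 6: W3.I1
cycle 7: W0.I2
cycle 8: W1.I2
cycle 9: W2.I1
cycle 10: W3.I2
cycle 11: W0.I3
cycle 12: W1.I3
cycle 13: W2.I2
cycle 14: W2.I3

Answer: 15 cycles, utilization 1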